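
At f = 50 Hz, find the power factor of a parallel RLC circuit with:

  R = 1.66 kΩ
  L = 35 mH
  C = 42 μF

Step 1 — Angular frequency: ω = 2π·f = 2π·50 = 314.2 rad/s.
Step 2 — Component impedances:
  R: Z = R = 1660 Ω
  L: Z = jωL = j·314.2·0.035 = 0 + j11 Ω
  C: Z = 1/(jωC) = -j/(ω·C) = 0 - j75.79 Ω
Step 3 — Parallel combination: 1/Z_total = 1/R + 1/L + 1/C; Z_total = 0.09964 + j12.86 Ω = 12.86∠89.6° Ω.
Step 4 — Power factor: PF = cos(φ) = Re(Z)/|Z| = 0.09964/12.86 = 0.007748.
Step 5 — Type: Im(Z) = 12.86 ⇒ lagging (phase φ = 89.6°).

PF = 0.007748 (lagging, φ = 89.6°)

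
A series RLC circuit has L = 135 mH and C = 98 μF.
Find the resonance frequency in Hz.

Step 1 — Resonance condition Im(Z)=0 gives ω₀ = 1/√(LC).
Step 2 — ω₀ = 1/√(0.135·9.8e-05) = 274.9 rad/s.
Step 3 — f₀ = ω₀/(2π) = 43.76 Hz.

f₀ = 43.76 Hz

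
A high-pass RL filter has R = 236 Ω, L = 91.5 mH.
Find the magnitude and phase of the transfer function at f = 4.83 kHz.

Step 1 — Angular frequency: ω = 2π·4830 = 3.035e+04 rad/s.
Step 2 — Transfer function: H(jω) = jωL/(R + jωL).
Step 3 — Numerator jωL = j·2777; denominator R + jωL = 236 + j2777.
Step 4 — H = 0.9928 + j0.08438.
Step 5 — Magnitude: |H| = 0.9964 (-0.0 dB); phase: φ = 4.9°.

|H| = 0.9964 (-0.0 dB), φ = 4.9°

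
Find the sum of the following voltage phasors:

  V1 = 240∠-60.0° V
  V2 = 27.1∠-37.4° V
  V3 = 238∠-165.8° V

Step 1 — Convert each phasor to rectangular form:
  V1 = 240·(cos(-60.0°) + j·sin(-60.0°)) = 120 - j207.8 V
  V2 = 27.1·(cos(-37.4°) + j·sin(-37.4°)) = 21.53 - j16.46 V
  V3 = 238·(cos(-165.8°) + j·sin(-165.8°)) = -230.7 - j58.38 V
Step 2 — Sum components: V_total = -89.2 - j282.7 V.
Step 3 — Convert to polar: |V_total| = 296.4 V, ∠V_total = -107.5°.

V_total = 296.4∠-107.5° V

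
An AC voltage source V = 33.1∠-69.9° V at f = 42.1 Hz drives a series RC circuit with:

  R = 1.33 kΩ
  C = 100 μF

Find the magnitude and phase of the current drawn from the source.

Step 1 — Angular frequency: ω = 2π·f = 2π·42.1 = 264.5 rad/s.
Step 2 — Component impedances:
  R: Z = R = 1330 Ω
  C: Z = 1/(jωC) = -j/(ω·C) = 0 - j37.8 Ω
Step 3 — Series combination: Z_total = R + C = 1330 - j37.8 Ω = 1331∠-1.6° Ω.
Step 4 — Source phasor: V = 33.1∠-69.9° V = 11.38 - j31.08 V.
Step 5 — Ohm's law: I = V / Z_total = (11.38 - j31.08) / (1330 - j37.8) = 0.00921 - j0.02311 A.
Step 6 — Convert to polar: |I| = 0.02488 A, ∠I = -68.3°.

I = 0.02488∠-68.3° A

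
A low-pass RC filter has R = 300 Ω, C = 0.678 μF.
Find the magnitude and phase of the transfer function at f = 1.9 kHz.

Step 1 — Angular frequency: ω = 2π·1900 = 1.194e+04 rad/s.
Step 2 — Transfer function: H(jω) = 1/(1 + jωRC).
Step 3 — Denominator: 1 + jωRC = 1 + j·1.194e+04·300·6.78e-07 = 1 + j2.428.
Step 4 — H = 0.145 - j0.3521.
Step 5 — Magnitude: |H| = 0.3808 (-8.4 dB); phase: φ = -67.6°.

|H| = 0.3808 (-8.4 dB), φ = -67.6°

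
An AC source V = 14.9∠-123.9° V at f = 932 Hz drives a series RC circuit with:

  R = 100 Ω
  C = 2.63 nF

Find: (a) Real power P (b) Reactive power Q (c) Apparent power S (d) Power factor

Step 1 — Angular frequency: ω = 2π·f = 2π·932 = 5856 rad/s.
Step 2 — Component impedances:
  R: Z = R = 100 Ω
  C: Z = 1/(jωC) = -j/(ω·C) = 0 - j6.493e+04 Ω
Step 3 — Series combination: Z_total = R + C = 100 - j6.493e+04 Ω = 6.493e+04∠-89.9° Ω.
Step 4 — Source phasor: V = 14.9∠-123.9° V = -8.31 - j12.37 V.
Step 5 — Current: I = V / Z = 0.0001903 - j0.0001283 A = 0.0002295∠-34.0° A.
Step 6 — Complex power: S = V·I* = 5.266e-06 - j0.003419 VA.
Step 7 — Real power: P = Re(S) = 5.266e-06 W.
Step 8 — Reactive power: Q = Im(S) = -0.003419 VAR.
Step 9 — Apparent power: |S| = 0.003419 VA.
Step 10 — Power factor: PF = P/|S| = 0.00154 (leading).

(a) P = 5.266e-06 W  (b) Q = -0.003419 VAR  (c) S = 0.003419 VA  (d) PF = 0.00154 (leading)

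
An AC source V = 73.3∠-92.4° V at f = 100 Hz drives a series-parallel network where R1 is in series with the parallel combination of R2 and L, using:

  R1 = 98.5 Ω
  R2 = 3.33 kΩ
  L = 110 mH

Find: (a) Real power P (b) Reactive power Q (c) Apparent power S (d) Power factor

Step 1 — Angular frequency: ω = 2π·f = 2π·100 = 628.3 rad/s.
Step 2 — Component impedances:
  R1: Z = R = 98.5 Ω
  R2: Z = R = 3330 Ω
  L: Z = jωL = j·628.3·0.11 = 0 + j69.12 Ω
Step 3 — Parallel branch: R2 || L = 1/(1/R2 + 1/L) = 1.434 + j69.09 Ω.
Step 4 — Series with R1: Z_total = R1 + (R2 || L) = 99.93 + j69.09 Ω = 121.5∠34.7° Ω.
Step 5 — Source phasor: V = 73.3∠-92.4° V = -3.069 - j73.24 V.
Step 6 — Current: I = V / Z = -0.3636 - j0.4815 A = 0.6033∠-127.1° A.
Step 7 — Complex power: S = V·I* = 36.38 + j25.15 VA.
Step 8 — Real power: P = Re(S) = 36.38 W.
Step 9 — Reactive power: Q = Im(S) = 25.15 VAR.
Step 10 — Apparent power: |S| = 44.23 VA.
Step 11 — Power factor: PF = P/|S| = 0.8226 (lagging).

(a) P = 36.38 W  (b) Q = 25.15 VAR  (c) S = 44.23 VA  (d) PF = 0.8226 (lagging)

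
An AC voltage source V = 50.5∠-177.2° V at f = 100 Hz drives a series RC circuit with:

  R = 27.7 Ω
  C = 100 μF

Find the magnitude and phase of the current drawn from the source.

Step 1 — Angular frequency: ω = 2π·f = 2π·100 = 628.3 rad/s.
Step 2 — Component impedances:
  R: Z = R = 27.7 Ω
  C: Z = 1/(jωC) = -j/(ω·C) = 0 - j15.92 Ω
Step 3 — Series combination: Z_total = R + C = 27.7 - j15.92 Ω = 31.95∠-29.9° Ω.
Step 4 — Source phasor: V = 50.5∠-177.2° V = -50.44 - j2.467 V.
Step 5 — Ohm's law: I = V / Z_total = (-50.44 - j2.467) / (27.7 - j15.92) = -1.331 - j0.8535 A.
Step 6 — Convert to polar: |I| = 1.581 A, ∠I = -147.3°.

I = 1.581∠-147.3° A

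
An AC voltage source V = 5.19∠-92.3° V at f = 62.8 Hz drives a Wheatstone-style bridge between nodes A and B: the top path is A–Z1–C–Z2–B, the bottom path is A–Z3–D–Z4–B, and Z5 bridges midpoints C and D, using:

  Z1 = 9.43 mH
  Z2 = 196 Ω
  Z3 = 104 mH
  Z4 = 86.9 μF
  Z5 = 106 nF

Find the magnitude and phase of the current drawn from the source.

Step 1 — Angular frequency: ω = 2π·f = 2π·62.8 = 394.6 rad/s.
Step 2 — Component impedances:
  Z1: Z = jωL = j·394.6·0.00943 = 0 + j3.721 Ω
  Z2: Z = R = 196 Ω
  Z3: Z = jωL = j·394.6·0.104 = 0 + j41.04 Ω
  Z4: Z = 1/(jωC) = -j/(ω·C) = 0 - j29.16 Ω
  Z5: Z = 1/(jωC) = -j/(ω·C) = 0 - j2.391e+04 Ω
Step 3 — Bridge requires nodal analysis (the Z5 bridge couples midpoints C and D, so the two paths cannot be reduced to a simple series/parallel combination). Setting node B to ground and injecting 1 A at node A, the 3-node admittance system at A, C, D solves to V_A = Z_AB = 0.724 + j11.89 Ω = 11.91∠86.5° Ω.
Step 4 — Source phasor: V = 5.19∠-92.3° V = -0.2083 - j5.186 V.
Step 5 — Ohm's law: I = V / Z_total = (-0.2083 - j5.186) / (0.724 + j11.89) = -0.4358 - j0.009018 A.
Step 6 — Convert to polar: |I| = 0.4358 A, ∠I = -178.8°.

I = 0.4358∠-178.8° A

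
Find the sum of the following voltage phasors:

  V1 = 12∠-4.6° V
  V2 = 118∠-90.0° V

Step 1 — Convert each phasor to rectangular form:
  V1 = 12·(cos(-4.6°) + j·sin(-4.6°)) = 11.96 - j0.9624 V
  V2 = 118·(cos(-90.0°) + j·sin(-90.0°)) = 0 - j118 V
Step 2 — Sum components: V_total = 11.96 - j119 V.
Step 3 — Convert to polar: |V_total| = 119.6 V, ∠V_total = -84.3°.

V_total = 119.6∠-84.3° V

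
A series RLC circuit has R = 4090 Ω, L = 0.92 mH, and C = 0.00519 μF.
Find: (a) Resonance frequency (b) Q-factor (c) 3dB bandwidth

Step 1 — Resonance: ω₀ = 1/√(LC) = 1/√(0.00092·5.19e-09) = 4.576e+05 rad/s.
Step 2 — f₀ = ω₀/(2π) = 7.284e+04 Hz.
Step 3 — Series Q: Q = ω₀L/R = 4.576e+05·0.00092/4090 = 0.1029.
Step 4 — Bandwidth: Δω = ω₀/Q = 4.446e+06 rad/s; BW = Δω/(2π) = 7.075e+05 Hz.

(a) f₀ = 7.284e+04 Hz  (b) Q = 0.1029  (c) BW = 7.075e+05 Hz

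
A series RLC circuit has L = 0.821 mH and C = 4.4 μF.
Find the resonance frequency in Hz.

Step 1 — Resonance condition Im(Z)=0 gives ω₀ = 1/√(LC).
Step 2 — ω₀ = 1/√(0.000821·4.4e-06) = 1.664e+04 rad/s.
Step 3 — f₀ = ω₀/(2π) = 2648 Hz.

f₀ = 2648 Hz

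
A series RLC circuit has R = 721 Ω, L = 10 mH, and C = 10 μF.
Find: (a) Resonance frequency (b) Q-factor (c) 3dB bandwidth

Step 1 — Resonance: ω₀ = 1/√(LC) = 1/√(0.01·1e-05) = 3162 rad/s.
Step 2 — f₀ = ω₀/(2π) = 503.3 Hz.
Step 3 — Series Q: Q = ω₀L/R = 3162·0.01/721 = 0.04386.
Step 4 — Bandwidth: Δω = ω₀/Q = 7.21e+04 rad/s; BW = Δω/(2π) = 1.148e+04 Hz.

(a) f₀ = 503.3 Hz  (b) Q = 0.04386  (c) BW = 1.148e+04 Hz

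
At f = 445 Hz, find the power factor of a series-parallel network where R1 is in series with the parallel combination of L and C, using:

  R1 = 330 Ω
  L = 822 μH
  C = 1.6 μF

Step 1 — Angular frequency: ω = 2π·f = 2π·445 = 2796 rad/s.
Step 2 — Component impedances:
  R1: Z = R = 330 Ω
  L: Z = jωL = j·2796·0.000822 = 0 + j2.298 Ω
  C: Z = 1/(jωC) = -j/(ω·C) = 0 - j223.5 Ω
Step 3 — Parallel branch: L || C = 1/(1/L + 1/C) = 0 + j2.322 Ω.
Step 4 — Series with R1: Z_total = R1 + (L || C) = 330 + j2.322 Ω = 330∠0.4° Ω.
Step 5 — Power factor: PF = cos(φ) = Re(Z)/|Z| = 330/330 = 1.
Step 6 — Type: Im(Z) = 2.322 ⇒ lagging (phase φ = 0.4°).

PF = 1 (lagging, φ = 0.4°)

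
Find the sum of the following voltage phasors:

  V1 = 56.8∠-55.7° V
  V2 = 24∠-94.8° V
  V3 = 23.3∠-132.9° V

Step 1 — Convert each phasor to rectangular form:
  V1 = 56.8·(cos(-55.7°) + j·sin(-55.7°)) = 32.01 - j46.92 V
  V2 = 24·(cos(-94.8°) + j·sin(-94.8°)) = -2.008 - j23.92 V
  V3 = 23.3·(cos(-132.9°) + j·sin(-132.9°)) = -15.86 - j17.07 V
Step 2 — Sum components: V_total = 14.14 - j87.91 V.
Step 3 — Convert to polar: |V_total| = 89.04 V, ∠V_total = -80.9°.

V_total = 89.04∠-80.9° V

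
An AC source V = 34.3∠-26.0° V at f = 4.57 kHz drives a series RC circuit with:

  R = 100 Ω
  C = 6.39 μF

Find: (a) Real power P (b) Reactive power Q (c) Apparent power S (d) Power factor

Step 1 — Angular frequency: ω = 2π·f = 2π·4570 = 2.871e+04 rad/s.
Step 2 — Component impedances:
  R: Z = R = 100 Ω
  C: Z = 1/(jωC) = -j/(ω·C) = 0 - j5.45 Ω
Step 3 — Series combination: Z_total = R + C = 100 - j5.45 Ω = 100.1∠-3.1° Ω.
Step 4 — Source phasor: V = 34.3∠-26.0° V = 30.83 - j15.04 V.
Step 5 — Current: I = V / Z = 0.3155 - j0.1332 A = 0.3425∠-22.9° A.
Step 6 — Complex power: S = V·I* = 11.73 - j0.6393 VA.
Step 7 — Real power: P = Re(S) = 11.73 W.
Step 8 — Reactive power: Q = Im(S) = -0.6393 VAR.
Step 9 — Apparent power: |S| = 11.75 VA.
Step 10 — Power factor: PF = P/|S| = 0.9985 (leading).

(a) P = 11.73 W  (b) Q = -0.6393 VAR  (c) S = 11.75 VA  (d) PF = 0.9985 (leading)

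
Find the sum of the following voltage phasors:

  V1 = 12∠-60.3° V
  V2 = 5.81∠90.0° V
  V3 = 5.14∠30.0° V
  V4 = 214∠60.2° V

Step 1 — Convert each phasor to rectangular form:
  V1 = 12·(cos(-60.3°) + j·sin(-60.3°)) = 5.946 - j10.42 V
  V2 = 5.81·(cos(90.0°) + j·sin(90.0°)) = 0 + j5.81 V
  V3 = 5.14·(cos(30.0°) + j·sin(30.0°)) = 4.451 + j2.57 V
  V4 = 214·(cos(60.2°) + j·sin(60.2°)) = 106.4 + j185.7 V
Step 2 — Sum components: V_total = 116.7 + j183.7 V.
Step 3 — Convert to polar: |V_total| = 217.6 V, ∠V_total = 57.6°.

V_total = 217.6∠57.6° V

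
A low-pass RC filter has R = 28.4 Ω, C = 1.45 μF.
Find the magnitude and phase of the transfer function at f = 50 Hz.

Step 1 — Angular frequency: ω = 2π·50 = 314.2 rad/s.
Step 2 — Transfer function: H(jω) = 1/(1 + jωRC).
Step 3 — Denominator: 1 + jωRC = 1 + j·314.2·28.4·1.45e-06 = 1 + j0.01294.
Step 4 — H = 0.9998 - j0.01293.
Step 5 — Magnitude: |H| = 0.9999 (-0.0 dB); phase: φ = -0.7°.

|H| = 0.9999 (-0.0 dB), φ = -0.7°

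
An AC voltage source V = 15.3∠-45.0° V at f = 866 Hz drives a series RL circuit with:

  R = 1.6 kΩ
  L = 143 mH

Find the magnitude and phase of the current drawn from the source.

Step 1 — Angular frequency: ω = 2π·f = 2π·866 = 5441 rad/s.
Step 2 — Component impedances:
  R: Z = R = 1600 Ω
  L: Z = jωL = j·5441·0.143 = 0 + j778.1 Ω
Step 3 — Series combination: Z_total = R + L = 1600 + j778.1 Ω = 1779∠25.9° Ω.
Step 4 — Source phasor: V = 15.3∠-45.0° V = 10.82 - j10.82 V.
Step 5 — Ohm's law: I = V / Z_total = (10.82 - j10.82) / (1600 + j778.1) = 0.002809 - j0.008128 A.
Step 6 — Convert to polar: |I| = 0.0086 A, ∠I = -70.9°.

I = 0.0086∠-70.9° A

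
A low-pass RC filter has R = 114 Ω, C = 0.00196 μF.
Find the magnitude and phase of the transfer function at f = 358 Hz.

Step 1 — Angular frequency: ω = 2π·358 = 2249 rad/s.
Step 2 — Transfer function: H(jω) = 1/(1 + jωRC).
Step 3 — Denominator: 1 + jωRC = 1 + j·2249·114·1.96e-09 = 1 + j0.0005026.
Step 4 — H = 1 - j0.0005026.
Step 5 — Magnitude: |H| = 1 (-0.0 dB); phase: φ = -0.0°.

|H| = 1 (-0.0 dB), φ = -0.0°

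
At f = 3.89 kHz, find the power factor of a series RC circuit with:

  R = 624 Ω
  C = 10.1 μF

Step 1 — Angular frequency: ω = 2π·f = 2π·3890 = 2.444e+04 rad/s.
Step 2 — Component impedances:
  R: Z = R = 624 Ω
  C: Z = 1/(jωC) = -j/(ω·C) = 0 - j4.051 Ω
Step 3 — Series combination: Z_total = R + C = 624 - j4.051 Ω = 624∠-0.4° Ω.
Step 4 — Power factor: PF = cos(φ) = Re(Z)/|Z| = 624/624 = 1.
Step 5 — Type: Im(Z) = -4.051 ⇒ leading (phase φ = -0.4°).

PF = 1 (leading, φ = -0.4°)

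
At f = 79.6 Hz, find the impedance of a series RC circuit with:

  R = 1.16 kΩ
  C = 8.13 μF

Step 1 — Angular frequency: ω = 2π·f = 2π·79.6 = 500.1 rad/s.
Step 2 — Component impedances:
  R: Z = R = 1160 Ω
  C: Z = 1/(jωC) = -j/(ω·C) = 0 - j245.9 Ω
Step 3 — Series combination: Z_total = R + C = 1160 - j245.9 Ω = 1186∠-12.0° Ω.

Z = 1160 - j245.9 Ω = 1186∠-12.0° Ω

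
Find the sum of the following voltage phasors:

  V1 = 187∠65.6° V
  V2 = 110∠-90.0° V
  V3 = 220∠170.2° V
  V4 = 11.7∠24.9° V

Step 1 — Convert each phasor to rectangular form:
  V1 = 187·(cos(65.6°) + j·sin(65.6°)) = 77.25 + j170.3 V
  V2 = 110·(cos(-90.0°) + j·sin(-90.0°)) = 0 - j110 V
  V3 = 220·(cos(170.2°) + j·sin(170.2°)) = -216.8 + j37.45 V
  V4 = 11.7·(cos(24.9°) + j·sin(24.9°)) = 10.61 + j4.926 V
Step 2 — Sum components: V_total = -128.9 + j102.7 V.
Step 3 — Convert to polar: |V_total| = 164.8 V, ∠V_total = 141.5°.

V_total = 164.8∠141.5° V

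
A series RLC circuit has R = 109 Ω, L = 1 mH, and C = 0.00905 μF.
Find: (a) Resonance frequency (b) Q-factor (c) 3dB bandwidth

Step 1 — Resonance condition Im(Z)=0 gives ω₀ = 1/√(LC).
Step 2 — ω₀ = 1/√(0.001·9.05e-09) = 3.324e+05 rad/s.
Step 3 — f₀ = ω₀/(2π) = 5.29e+04 Hz.
Step 4 — Series Q: Q = ω₀L/R = 3.324e+05·0.001/109 = 3.05.
Step 5 — 3dB bandwidth: Δω = ω₀/Q = 1.09e+05 rad/s; BW = Δω/(2π) = 1.735e+04 Hz.

(a) f₀ = 5.29e+04 Hz  (b) Q = 3.05  (c) BW = 1.735e+04 Hz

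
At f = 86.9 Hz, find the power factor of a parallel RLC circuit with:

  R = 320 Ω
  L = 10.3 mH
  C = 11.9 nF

Step 1 — Angular frequency: ω = 2π·f = 2π·86.9 = 546 rad/s.
Step 2 — Component impedances:
  R: Z = R = 320 Ω
  L: Z = jωL = j·546·0.0103 = 0 + j5.624 Ω
  C: Z = 1/(jωC) = -j/(ω·C) = 0 - j1.539e+05 Ω
Step 3 — Parallel combination: 1/Z_total = 1/R + 1/L + 1/C; Z_total = 0.09881 + j5.622 Ω = 5.623∠89.0° Ω.
Step 4 — Power factor: PF = cos(φ) = Re(Z)/|Z| = 0.09881/5.623 = 0.01757.
Step 5 — Type: Im(Z) = 5.622 ⇒ lagging (phase φ = 89.0°).

PF = 0.01757 (lagging, φ = 89.0°)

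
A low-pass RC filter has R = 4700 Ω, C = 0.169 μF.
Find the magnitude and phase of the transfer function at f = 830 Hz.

Step 1 — Angular frequency: ω = 2π·830 = 5215 rad/s.
Step 2 — Transfer function: H(jω) = 1/(1 + jωRC).
Step 3 — Denominator: 1 + jωRC = 1 + j·5215·4700·1.69e-07 = 1 + j4.142.
Step 4 — H = 0.05507 - j0.2281.
Step 5 — Magnitude: |H| = 0.2347 (-12.6 dB); phase: φ = -76.4°.

|H| = 0.2347 (-12.6 dB), φ = -76.4°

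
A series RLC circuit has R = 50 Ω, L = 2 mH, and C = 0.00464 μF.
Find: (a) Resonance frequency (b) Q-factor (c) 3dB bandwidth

Step 1 — Resonance: ω₀ = 1/√(LC) = 1/√(0.002·4.64e-09) = 3.283e+05 rad/s.
Step 2 — f₀ = ω₀/(2π) = 5.225e+04 Hz.
Step 3 — Series Q: Q = ω₀L/R = 3.283e+05·0.002/50 = 13.13.
Step 4 — Bandwidth: Δω = ω₀/Q = 2.5e+04 rad/s; BW = Δω/(2π) = 3979 Hz.

(a) f₀ = 5.225e+04 Hz  (b) Q = 13.13  (c) BW = 3979 Hz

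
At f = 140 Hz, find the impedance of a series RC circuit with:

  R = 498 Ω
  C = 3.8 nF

Step 1 — Angular frequency: ω = 2π·f = 2π·140 = 879.6 rad/s.
Step 2 — Component impedances:
  R: Z = R = 498 Ω
  C: Z = 1/(jωC) = -j/(ω·C) = 0 - j2.992e+05 Ω
Step 3 — Series combination: Z_total = R + C = 498 - j2.992e+05 Ω = 2.992e+05∠-89.9° Ω.

Z = 498 - j2.992e+05 Ω = 2.992e+05∠-89.9° Ω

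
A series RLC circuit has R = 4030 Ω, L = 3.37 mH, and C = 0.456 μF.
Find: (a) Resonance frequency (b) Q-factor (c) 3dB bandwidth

Step 1 — Resonance condition Im(Z)=0 gives ω₀ = 1/√(LC).
Step 2 — ω₀ = 1/√(0.00337·4.56e-07) = 2.551e+04 rad/s.
Step 3 — f₀ = ω₀/(2π) = 4060 Hz.
Step 4 — Series Q: Q = ω₀L/R = 2.551e+04·0.00337/4030 = 0.02133.
Step 5 — 3dB bandwidth: Δω = ω₀/Q = 1.196e+06 rad/s; BW = Δω/(2π) = 1.903e+05 Hz.

(a) f₀ = 4060 Hz  (b) Q = 0.02133  (c) BW = 1.903e+05 Hz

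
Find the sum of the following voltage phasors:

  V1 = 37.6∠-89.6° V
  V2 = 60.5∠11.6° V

Step 1 — Convert each phasor to rectangular form:
  V1 = 37.6·(cos(-89.6°) + j·sin(-89.6°)) = 0.2625 - j37.6 V
  V2 = 60.5·(cos(11.6°) + j·sin(11.6°)) = 59.26 + j12.17 V
Step 2 — Sum components: V_total = 59.53 - j25.43 V.
Step 3 — Convert to polar: |V_total| = 64.73 V, ∠V_total = -23.1°.

V_total = 64.73∠-23.1° V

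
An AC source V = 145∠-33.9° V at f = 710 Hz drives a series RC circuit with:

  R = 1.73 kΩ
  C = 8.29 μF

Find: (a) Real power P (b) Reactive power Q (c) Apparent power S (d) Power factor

Step 1 — Angular frequency: ω = 2π·f = 2π·710 = 4461 rad/s.
Step 2 — Component impedances:
  R: Z = R = 1730 Ω
  C: Z = 1/(jωC) = -j/(ω·C) = 0 - j27.04 Ω
Step 3 — Series combination: Z_total = R + C = 1730 - j27.04 Ω = 1730∠-0.9° Ω.
Step 4 — Source phasor: V = 145∠-33.9° V = 120.4 - j80.87 V.
Step 5 — Current: I = V / Z = 0.07028 - j0.04565 A = 0.0838∠-33.0° A.
Step 6 — Complex power: S = V·I* = 12.15 - j0.1899 VA.
Step 7 — Real power: P = Re(S) = 12.15 W.
Step 8 — Reactive power: Q = Im(S) = -0.1899 VAR.
Step 9 — Apparent power: |S| = 12.15 VA.
Step 10 — Power factor: PF = P/|S| = 0.9999 (leading).

(a) P = 12.15 W  (b) Q = -0.1899 VAR  (c) S = 12.15 VA  (d) PF = 0.9999 (leading)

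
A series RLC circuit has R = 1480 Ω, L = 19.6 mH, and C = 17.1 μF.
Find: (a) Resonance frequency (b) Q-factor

Step 1 — Resonance condition Im(Z)=0 gives ω₀ = 1/√(LC).
Step 2 — ω₀ = 1/√(0.0196·1.71e-05) = 1727 rad/s.
Step 3 — f₀ = ω₀/(2π) = 274.9 Hz.
Step 4 — Series Q: Q = ω₀L/R = 1727·0.0196/1480 = 0.02288.

(a) f₀ = 274.9 Hz  (b) Q = 0.02288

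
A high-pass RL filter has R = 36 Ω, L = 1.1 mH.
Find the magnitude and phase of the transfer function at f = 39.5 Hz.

Step 1 — Angular frequency: ω = 2π·39.5 = 248.2 rad/s.
Step 2 — Transfer function: H(jω) = jωL/(R + jωL).
Step 3 — Numerator jωL = j·0.273; denominator R + jωL = 36 + j0.273.
Step 4 — H = 5.751e-05 + j0.007583.
Step 5 — Magnitude: |H| = 0.007583 (-42.4 dB); phase: φ = 89.6°.

|H| = 0.007583 (-42.4 dB), φ = 89.6°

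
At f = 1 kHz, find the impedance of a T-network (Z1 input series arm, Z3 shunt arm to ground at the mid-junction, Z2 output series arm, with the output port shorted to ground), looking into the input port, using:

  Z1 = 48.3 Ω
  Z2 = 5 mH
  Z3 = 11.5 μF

Step 1 — Angular frequency: ω = 2π·f = 2π·1000 = 6283 rad/s.
Step 2 — Component impedances:
  Z1: Z = R = 48.3 Ω
  Z2: Z = jωL = j·6283·0.005 = 0 + j31.42 Ω
  Z3: Z = 1/(jωC) = -j/(ω·C) = 0 - j13.84 Ω
Step 3 — With the output port shorted to ground, the output series arm Z2 runs from the junction to ground; the shunt arm Z3 also runs from the junction to ground. They appear in parallel: Z3 || Z2 = 0 - j24.74 Ω.
Step 4 — Series with input arm Z1: Z_in = Z1 + (Z3 || Z2) = 48.3 - j24.74 Ω = 54.27∠-27.1° Ω.

Z = 48.3 - j24.74 Ω = 54.27∠-27.1° Ω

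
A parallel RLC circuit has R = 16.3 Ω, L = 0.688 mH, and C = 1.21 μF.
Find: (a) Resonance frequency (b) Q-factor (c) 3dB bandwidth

Step 1 — Resonance: ω₀ = 1/√(LC) = 1/√(0.000688·1.21e-06) = 3.466e+04 rad/s.
Step 2 — f₀ = ω₀/(2π) = 5516 Hz.
Step 3 — Parallel Q: Q = R/(ω₀L) = 16.3/(3.466e+04·0.000688) = 0.6836.
Step 4 — Bandwidth: Δω = ω₀/Q = 5.07e+04 rad/s; BW = Δω/(2π) = 8070 Hz.

(a) f₀ = 5516 Hz  (b) Q = 0.6836  (c) BW = 8070 Hz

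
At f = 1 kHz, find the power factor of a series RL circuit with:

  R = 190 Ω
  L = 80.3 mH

Step 1 — Angular frequency: ω = 2π·f = 2π·1000 = 6283 rad/s.
Step 2 — Component impedances:
  R: Z = R = 190 Ω
  L: Z = jωL = j·6283·0.0803 = 0 + j504.5 Ω
Step 3 — Series combination: Z_total = R + L = 190 + j504.5 Ω = 539.1∠69.4° Ω.
Step 4 — Power factor: PF = cos(φ) = Re(Z)/|Z| = 190/539.1 = 0.3524.
Step 5 — Type: Im(Z) = 504.5 ⇒ lagging (phase φ = 69.4°).

PF = 0.3524 (lagging, φ = 69.4°)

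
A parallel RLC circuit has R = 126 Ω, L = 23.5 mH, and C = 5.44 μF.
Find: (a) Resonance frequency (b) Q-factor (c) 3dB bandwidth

Step 1 — Resonance: ω₀ = 1/√(LC) = 1/√(0.0235·5.44e-06) = 2797 rad/s.
Step 2 — f₀ = ω₀/(2π) = 445.1 Hz.
Step 3 — Parallel Q: Q = R/(ω₀L) = 126/(2797·0.0235) = 1.917.
Step 4 — Bandwidth: Δω = ω₀/Q = 1459 rad/s; BW = Δω/(2π) = 232.2 Hz.

(a) f₀ = 445.1 Hz  (b) Q = 1.917  (c) BW = 232.2 Hz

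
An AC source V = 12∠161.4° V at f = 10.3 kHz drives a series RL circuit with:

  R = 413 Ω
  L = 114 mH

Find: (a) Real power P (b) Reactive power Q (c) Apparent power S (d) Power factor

Step 1 — Angular frequency: ω = 2π·f = 2π·1.03e+04 = 6.472e+04 rad/s.
Step 2 — Component impedances:
  R: Z = R = 413 Ω
  L: Z = jωL = j·6.472e+04·0.114 = 0 + j7378 Ω
Step 3 — Series combination: Z_total = R + L = 413 + j7378 Ω = 7389∠86.8° Ω.
Step 4 — Source phasor: V = 12∠161.4° V = -11.37 + j3.828 V.
Step 5 — Current: I = V / Z = 0.0004311 + j0.001566 A = 0.001624∠74.6° A.
Step 6 — Complex power: S = V·I* = 0.001089 + j0.01946 VA.
Step 7 — Real power: P = Re(S) = 0.001089 W.
Step 8 — Reactive power: Q = Im(S) = 0.01946 VAR.
Step 9 — Apparent power: |S| = 0.01949 VA.
Step 10 — Power factor: PF = P/|S| = 0.05589 (lagging).

(a) P = 0.001089 W  (b) Q = 0.01946 VAR  (c) S = 0.01949 VA  (d) PF = 0.05589 (lagging)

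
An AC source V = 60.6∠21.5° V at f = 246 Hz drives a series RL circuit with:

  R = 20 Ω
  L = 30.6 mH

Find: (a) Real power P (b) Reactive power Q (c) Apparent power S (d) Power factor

Step 1 — Angular frequency: ω = 2π·f = 2π·246 = 1546 rad/s.
Step 2 — Component impedances:
  R: Z = R = 20 Ω
  L: Z = jωL = j·1546·0.0306 = 0 + j47.3 Ω
Step 3 — Series combination: Z_total = R + L = 20 + j47.3 Ω = 51.35∠67.1° Ω.
Step 4 — Source phasor: V = 60.6∠21.5° V = 56.38 + j22.21 V.
Step 5 — Current: I = V / Z = 0.826 - j0.8428 A = 1.18∠-45.6° A.
Step 6 — Complex power: S = V·I* = 27.85 + j65.87 VA.
Step 7 — Real power: P = Re(S) = 27.85 W.
Step 8 — Reactive power: Q = Im(S) = 65.87 VAR.
Step 9 — Apparent power: |S| = 71.51 VA.
Step 10 — Power factor: PF = P/|S| = 0.3895 (lagging).

(a) P = 27.85 W  (b) Q = 65.87 VAR  (c) S = 71.51 VA  (d) PF = 0.3895 (lagging)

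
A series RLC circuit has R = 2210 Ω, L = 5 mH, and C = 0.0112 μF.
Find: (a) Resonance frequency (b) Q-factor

Step 1 — Resonance condition Im(Z)=0 gives ω₀ = 1/√(LC).
Step 2 — ω₀ = 1/√(0.005·1.12e-08) = 1.336e+05 rad/s.
Step 3 — f₀ = ω₀/(2π) = 2.127e+04 Hz.
Step 4 — Series Q: Q = ω₀L/R = 1.336e+05·0.005/2210 = 0.3023.

(a) f₀ = 2.127e+04 Hz  (b) Q = 0.3023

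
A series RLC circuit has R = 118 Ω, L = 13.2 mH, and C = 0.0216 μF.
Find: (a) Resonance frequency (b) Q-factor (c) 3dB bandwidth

Step 1 — Resonance: ω₀ = 1/√(LC) = 1/√(0.0132·2.16e-08) = 5.922e+04 rad/s.
Step 2 — f₀ = ω₀/(2π) = 9426 Hz.
Step 3 — Series Q: Q = ω₀L/R = 5.922e+04·0.0132/118 = 6.625.
Step 4 — Bandwidth: Δω = ω₀/Q = 8939 rad/s; BW = Δω/(2π) = 1423 Hz.

(a) f₀ = 9426 Hz  (b) Q = 6.625  (c) BW = 1423 Hz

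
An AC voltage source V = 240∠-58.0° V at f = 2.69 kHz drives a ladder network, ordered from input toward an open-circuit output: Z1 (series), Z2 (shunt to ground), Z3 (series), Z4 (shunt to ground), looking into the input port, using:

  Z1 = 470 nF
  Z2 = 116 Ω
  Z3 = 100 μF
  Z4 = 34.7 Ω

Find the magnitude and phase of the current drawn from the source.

Step 1 — Angular frequency: ω = 2π·f = 2π·2690 = 1.69e+04 rad/s.
Step 2 — Component impedances:
  Z1: Z = 1/(jωC) = -j/(ω·C) = 0 - j125.9 Ω
  Z2: Z = R = 116 Ω
  Z3: Z = 1/(jωC) = -j/(ω·C) = 0 - j0.5917 Ω
  Z4: Z = R = 34.7 Ω
Step 3 — Ladder network (open output): work backward from the far end, alternating series and parallel combinations. Z_in = 26.71 - j126.2 Ω = 129∠-78.1° Ω.
Step 4 — Source phasor: V = 240∠-58.0° V = 127.2 - j203.5 V.
Step 5 — Ohm's law: I = V / Z_total = (127.2 - j203.5) / (26.71 - j126.2) = 1.747 + j0.6378 A.
Step 6 — Convert to polar: |I| = 1.86 A, ∠I = 20.1°.

I = 1.86∠20.1° A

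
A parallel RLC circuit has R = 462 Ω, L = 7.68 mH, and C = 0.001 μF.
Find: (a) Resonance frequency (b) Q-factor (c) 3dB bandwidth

Step 1 — Resonance: ω₀ = 1/√(LC) = 1/√(0.00768·1e-09) = 3.608e+05 rad/s.
Step 2 — f₀ = ω₀/(2π) = 5.743e+04 Hz.
Step 3 — Parallel Q: Q = R/(ω₀L) = 462/(3.608e+05·0.00768) = 0.1667.
Step 4 — Bandwidth: Δω = ω₀/Q = 2.165e+06 rad/s; BW = Δω/(2π) = 3.445e+05 Hz.

(a) f₀ = 5.743e+04 Hz  (b) Q = 0.1667  (c) BW = 3.445e+05 Hz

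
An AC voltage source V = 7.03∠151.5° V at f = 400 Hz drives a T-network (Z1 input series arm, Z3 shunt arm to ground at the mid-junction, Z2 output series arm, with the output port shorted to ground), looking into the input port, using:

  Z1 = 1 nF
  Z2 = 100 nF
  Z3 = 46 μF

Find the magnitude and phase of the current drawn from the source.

Step 1 — Angular frequency: ω = 2π·f = 2π·400 = 2513 rad/s.
Step 2 — Component impedances:
  Z1: Z = 1/(jωC) = -j/(ω·C) = 0 - j3.979e+05 Ω
  Z2: Z = 1/(jωC) = -j/(ω·C) = 0 - j3979 Ω
  Z3: Z = 1/(jωC) = -j/(ω·C) = 0 - j8.65 Ω
Step 3 — With the output port shorted to ground, the output series arm Z2 runs from the junction to ground; the shunt arm Z3 also runs from the junction to ground. They appear in parallel: Z3 || Z2 = 0 - j8.631 Ω.
Step 4 — Series with input arm Z1: Z_in = Z1 + (Z3 || Z2) = 0 - j3.979e+05 Ω = 3.979e+05∠-90.0° Ω.
Step 5 — Source phasor: V = 7.03∠151.5° V = -6.178 + j3.354 V.
Step 6 — Ohm's law: I = V / Z_total = (-6.178 + j3.354) / (0 - j3.979e+05) = -8.43e-06 - j1.553e-05 A.
Step 7 — Convert to polar: |I| = 1.767e-05 A, ∠I = -118.5°.

I = 1.767e-05∠-118.5° A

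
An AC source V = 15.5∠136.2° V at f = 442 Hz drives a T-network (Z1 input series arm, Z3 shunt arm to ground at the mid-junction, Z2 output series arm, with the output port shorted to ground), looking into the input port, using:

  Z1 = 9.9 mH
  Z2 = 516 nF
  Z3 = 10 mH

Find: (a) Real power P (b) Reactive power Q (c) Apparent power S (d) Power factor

Step 1 — Angular frequency: ω = 2π·f = 2π·442 = 2777 rad/s.
Step 2 — Component impedances:
  Z1: Z = jωL = j·2777·0.0099 = 0 + j27.49 Ω
  Z2: Z = 1/(jωC) = -j/(ω·C) = 0 - j697.8 Ω
  Z3: Z = jωL = j·2777·0.01 = 0 + j27.77 Ω
Step 3 — With the output port shorted to ground, the output series arm Z2 runs from the junction to ground; the shunt arm Z3 also runs from the junction to ground. They appear in parallel: Z3 || Z2 = 0 + j28.92 Ω.
Step 4 — Series with input arm Z1: Z_in = Z1 + (Z3 || Z2) = 0 + j56.42 Ω = 56.42∠90.0° Ω.
Step 5 — Source phasor: V = 15.5∠136.2° V = -11.19 + j10.73 V.
Step 6 — Current: I = V / Z = 0.1902 + j0.1983 A = 0.2747∠46.2° A.
Step 7 — Complex power: S = V·I* = 0 + j4.258 VA.
Step 8 — Real power: P = Re(S) = 0 W.
Step 9 — Reactive power: Q = Im(S) = 4.258 VAR.
Step 10 — Apparent power: |S| = 4.258 VA.
Step 11 — Power factor: PF = P/|S| = 0 (lagging).

(a) P = 0 W  (b) Q = 4.258 VAR  (c) S = 4.258 VA  (d) PF = 0 (lagging)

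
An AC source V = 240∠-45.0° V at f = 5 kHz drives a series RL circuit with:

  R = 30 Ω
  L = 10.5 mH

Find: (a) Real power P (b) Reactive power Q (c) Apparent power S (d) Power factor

Step 1 — Angular frequency: ω = 2π·f = 2π·5000 = 3.142e+04 rad/s.
Step 2 — Component impedances:
  R: Z = R = 30 Ω
  L: Z = jωL = j·3.142e+04·0.0105 = 0 + j329.9 Ω
Step 3 — Series combination: Z_total = R + L = 30 + j329.9 Ω = 331.2∠84.8° Ω.
Step 4 — Source phasor: V = 240∠-45.0° V = 169.7 - j169.7 V.
Step 5 — Current: I = V / Z = -0.4638 - j0.5567 A = 0.7246∠-129.8° A.
Step 6 — Complex power: S = V·I* = 15.75 + j173.2 VA.
Step 7 — Real power: P = Re(S) = 15.75 W.
Step 8 — Reactive power: Q = Im(S) = 173.2 VAR.
Step 9 — Apparent power: |S| = 173.9 VA.
Step 10 — Power factor: PF = P/|S| = 0.09057 (lagging).

(a) P = 15.75 W  (b) Q = 173.2 VAR  (c) S = 173.9 VA  (d) PF = 0.09057 (lagging)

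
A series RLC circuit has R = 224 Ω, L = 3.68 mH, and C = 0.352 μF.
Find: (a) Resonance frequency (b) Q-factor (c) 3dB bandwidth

Step 1 — Resonance: ω₀ = 1/√(LC) = 1/√(0.00368·3.52e-07) = 2.778e+04 rad/s.
Step 2 — f₀ = ω₀/(2π) = 4422 Hz.
Step 3 — Series Q: Q = ω₀L/R = 2.778e+04·0.00368/224 = 0.4565.
Step 4 — Bandwidth: Δω = ω₀/Q = 6.087e+04 rad/s; BW = Δω/(2π) = 9688 Hz.

(a) f₀ = 4422 Hz  (b) Q = 0.4565  (c) BW = 9688 Hz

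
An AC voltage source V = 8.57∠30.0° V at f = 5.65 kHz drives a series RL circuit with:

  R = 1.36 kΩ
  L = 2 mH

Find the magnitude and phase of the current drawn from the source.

Step 1 — Angular frequency: ω = 2π·f = 2π·5650 = 3.55e+04 rad/s.
Step 2 — Component impedances:
  R: Z = R = 1360 Ω
  L: Z = jωL = j·3.55e+04·0.002 = 0 + j71 Ω
Step 3 — Series combination: Z_total = R + L = 1360 + j71 Ω = 1362∠3.0° Ω.
Step 4 — Source phasor: V = 8.57∠30.0° V = 7.422 + j4.285 V.
Step 5 — Ohm's law: I = V / Z_total = (7.422 + j4.285) / (1360 + j71) = 0.005606 + j0.002858 A.
Step 6 — Convert to polar: |I| = 0.006293 A, ∠I = 27.0°.

I = 0.006293∠27.0° A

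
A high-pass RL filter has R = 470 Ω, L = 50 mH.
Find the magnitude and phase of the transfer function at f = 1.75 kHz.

Step 1 — Angular frequency: ω = 2π·1750 = 1.1e+04 rad/s.
Step 2 — Transfer function: H(jω) = jωL/(R + jωL).
Step 3 — Numerator jωL = j·549.8; denominator R + jωL = 470 + j549.8.
Step 4 — H = 0.5778 + j0.4939.
Step 5 — Magnitude: |H| = 0.7601 (-2.4 dB); phase: φ = 40.5°.

|H| = 0.7601 (-2.4 dB), φ = 40.5°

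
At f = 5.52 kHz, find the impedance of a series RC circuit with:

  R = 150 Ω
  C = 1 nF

Step 1 — Angular frequency: ω = 2π·f = 2π·5520 = 3.468e+04 rad/s.
Step 2 — Component impedances:
  R: Z = R = 150 Ω
  C: Z = 1/(jωC) = -j/(ω·C) = 0 - j2.883e+04 Ω
Step 3 — Series combination: Z_total = R + C = 150 - j2.883e+04 Ω = 2.883e+04∠-89.7° Ω.

Z = 150 - j2.883e+04 Ω = 2.883e+04∠-89.7° Ω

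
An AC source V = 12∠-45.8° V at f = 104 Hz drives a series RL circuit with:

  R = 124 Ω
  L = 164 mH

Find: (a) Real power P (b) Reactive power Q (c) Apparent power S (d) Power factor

Step 1 — Angular frequency: ω = 2π·f = 2π·104 = 653.5 rad/s.
Step 2 — Component impedances:
  R: Z = R = 124 Ω
  L: Z = jωL = j·653.5·0.164 = 0 + j107.2 Ω
Step 3 — Series combination: Z_total = R + L = 124 + j107.2 Ω = 163.9∠40.8° Ω.
Step 4 — Source phasor: V = 12∠-45.8° V = 8.366 - j8.603 V.
Step 5 — Current: I = V / Z = 0.004298 - j0.07309 A = 0.07322∠-86.6° A.
Step 6 — Complex power: S = V·I* = 0.6648 + j0.5745 VA.
Step 7 — Real power: P = Re(S) = 0.6648 W.
Step 8 — Reactive power: Q = Im(S) = 0.5745 VAR.
Step 9 — Apparent power: |S| = 0.8786 VA.
Step 10 — Power factor: PF = P/|S| = 0.7566 (lagging).

(a) P = 0.6648 W  (b) Q = 0.5745 VAR  (c) S = 0.8786 VA  (d) PF = 0.7566 (lagging)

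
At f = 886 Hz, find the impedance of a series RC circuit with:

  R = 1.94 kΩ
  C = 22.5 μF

Step 1 — Angular frequency: ω = 2π·f = 2π·886 = 5567 rad/s.
Step 2 — Component impedances:
  R: Z = R = 1940 Ω
  C: Z = 1/(jωC) = -j/(ω·C) = 0 - j7.984 Ω
Step 3 — Series combination: Z_total = R + C = 1940 - j7.984 Ω = 1940∠-0.2° Ω.

Z = 1940 - j7.984 Ω = 1940∠-0.2° Ω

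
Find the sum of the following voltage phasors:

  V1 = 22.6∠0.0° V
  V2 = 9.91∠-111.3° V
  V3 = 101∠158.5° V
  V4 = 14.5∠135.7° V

Step 1 — Convert each phasor to rectangular form:
  V1 = 22.6·(cos(0.0°) + j·sin(0.0°)) = 22.6 V
  V2 = 9.91·(cos(-111.3°) + j·sin(-111.3°)) = -3.6 - j9.233 V
  V3 = 101·(cos(158.5°) + j·sin(158.5°)) = -93.97 + j37.02 V
  V4 = 14.5·(cos(135.7°) + j·sin(135.7°)) = -10.38 + j10.13 V
Step 2 — Sum components: V_total = -85.35 + j37.91 V.
Step 3 — Convert to polar: |V_total| = 93.39 V, ∠V_total = 156.1°.

V_total = 93.39∠156.1° V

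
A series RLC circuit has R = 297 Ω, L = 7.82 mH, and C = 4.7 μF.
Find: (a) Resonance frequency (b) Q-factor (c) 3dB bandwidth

Step 1 — Resonance: ω₀ = 1/√(LC) = 1/√(0.00782·4.7e-06) = 5216 rad/s.
Step 2 — f₀ = ω₀/(2π) = 830.2 Hz.
Step 3 — Series Q: Q = ω₀L/R = 5216·0.00782/297 = 0.1373.
Step 4 — Bandwidth: Δω = ω₀/Q = 3.798e+04 rad/s; BW = Δω/(2π) = 6045 Hz.

(a) f₀ = 830.2 Hz  (b) Q = 0.1373  (c) BW = 6045 Hz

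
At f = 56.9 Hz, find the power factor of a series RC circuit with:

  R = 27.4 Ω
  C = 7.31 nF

Step 1 — Angular frequency: ω = 2π·f = 2π·56.9 = 357.5 rad/s.
Step 2 — Component impedances:
  R: Z = R = 27.4 Ω
  C: Z = 1/(jωC) = -j/(ω·C) = 0 - j3.826e+05 Ω
Step 3 — Series combination: Z_total = R + C = 27.4 - j3.826e+05 Ω = 3.826e+05∠-90.0° Ω.
Step 4 — Power factor: PF = cos(φ) = Re(Z)/|Z| = 27.4/3.8264e+05 = 7.161e-05.
Step 5 — Type: Im(Z) = -3.826e+05 ⇒ leading (phase φ = -90.0°).

PF = 7.161e-05 (leading, φ = -90.0°)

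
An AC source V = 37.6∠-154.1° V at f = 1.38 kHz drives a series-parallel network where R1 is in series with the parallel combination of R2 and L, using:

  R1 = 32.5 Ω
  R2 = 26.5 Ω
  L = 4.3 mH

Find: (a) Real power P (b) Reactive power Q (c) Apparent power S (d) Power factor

Step 1 — Angular frequency: ω = 2π·f = 2π·1380 = 8671 rad/s.
Step 2 — Component impedances:
  R1: Z = R = 32.5 Ω
  R2: Z = R = 26.5 Ω
  L: Z = jωL = j·8671·0.0043 = 0 + j37.28 Ω
Step 3 — Parallel branch: R2 || L = 1/(1/R2 + 1/L) = 17.61 + j12.51 Ω.
Step 4 — Series with R1: Z_total = R1 + (R2 || L) = 50.11 + j12.51 Ω = 51.64∠14.0° Ω.
Step 5 — Source phasor: V = 37.6∠-154.1° V = -33.82 - j16.42 V.
Step 6 — Current: I = V / Z = -0.7125 - j0.1498 A = 0.728∠-168.1° A.
Step 7 — Complex power: S = V·I* = 26.56 + j6.633 VA.
Step 8 — Real power: P = Re(S) = 26.56 W.
Step 9 — Reactive power: Q = Im(S) = 6.633 VAR.
Step 10 — Apparent power: |S| = 27.37 VA.
Step 11 — Power factor: PF = P/|S| = 0.9702 (lagging).

(a) P = 26.56 W  (b) Q = 6.633 VAR  (c) S = 27.37 VA  (d) PF = 0.9702 (lagging)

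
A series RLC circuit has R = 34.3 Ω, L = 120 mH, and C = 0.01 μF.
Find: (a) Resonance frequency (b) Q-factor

Step 1 — Resonance condition Im(Z)=0 gives ω₀ = 1/√(LC).
Step 2 — ω₀ = 1/√(0.12·1e-08) = 2.887e+04 rad/s.
Step 3 — f₀ = ω₀/(2π) = 4594 Hz.
Step 4 — Series Q: Q = ω₀L/R = 2.887e+04·0.12/34.3 = 101.

(a) f₀ = 4594 Hz  (b) Q = 101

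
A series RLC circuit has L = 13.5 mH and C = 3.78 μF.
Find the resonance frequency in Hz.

Step 1 — Resonance condition Im(Z)=0 gives ω₀ = 1/√(LC).
Step 2 — ω₀ = 1/√(0.0135·3.78e-06) = 4427 rad/s.
Step 3 — f₀ = ω₀/(2π) = 704.5 Hz.

f₀ = 704.5 Hz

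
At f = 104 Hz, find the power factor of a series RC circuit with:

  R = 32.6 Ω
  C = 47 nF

Step 1 — Angular frequency: ω = 2π·f = 2π·104 = 653.5 rad/s.
Step 2 — Component impedances:
  R: Z = R = 32.6 Ω
  C: Z = 1/(jωC) = -j/(ω·C) = 0 - j3.256e+04 Ω
Step 3 — Series combination: Z_total = R + C = 32.6 - j3.256e+04 Ω = 3.256e+04∠-89.9° Ω.
Step 4 — Power factor: PF = cos(φ) = Re(Z)/|Z| = 32.6/3.256e+04 = 0.001001.
Step 5 — Type: Im(Z) = -3.256e+04 ⇒ leading (phase φ = -89.9°).

PF = 0.001001 (leading, φ = -89.9°)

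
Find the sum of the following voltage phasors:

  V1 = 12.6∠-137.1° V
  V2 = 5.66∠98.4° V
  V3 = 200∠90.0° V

Step 1 — Convert each phasor to rectangular form:
  V1 = 12.6·(cos(-137.1°) + j·sin(-137.1°)) = -9.23 - j8.577 V
  V2 = 5.66·(cos(98.4°) + j·sin(98.4°)) = -0.8268 + j5.599 V
  V3 = 200·(cos(90.0°) + j·sin(90.0°)) = 0 + j200 V
Step 2 — Sum components: V_total = -10.06 + j197 V.
Step 3 — Convert to polar: |V_total| = 197.3 V, ∠V_total = 92.9°.

V_total = 197.3∠92.9° V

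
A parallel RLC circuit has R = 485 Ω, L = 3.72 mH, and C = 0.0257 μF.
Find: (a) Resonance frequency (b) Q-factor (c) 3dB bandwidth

Step 1 — Resonance: ω₀ = 1/√(LC) = 1/√(0.00372·2.57e-08) = 1.023e+05 rad/s.
Step 2 — f₀ = ω₀/(2π) = 1.628e+04 Hz.
Step 3 — Parallel Q: Q = R/(ω₀L) = 485/(1.023e+05·0.00372) = 1.275.
Step 4 — Bandwidth: Δω = ω₀/Q = 8.023e+04 rad/s; BW = Δω/(2π) = 1.277e+04 Hz.

(a) f₀ = 1.628e+04 Hz  (b) Q = 1.275  (c) BW = 1.277e+04 Hz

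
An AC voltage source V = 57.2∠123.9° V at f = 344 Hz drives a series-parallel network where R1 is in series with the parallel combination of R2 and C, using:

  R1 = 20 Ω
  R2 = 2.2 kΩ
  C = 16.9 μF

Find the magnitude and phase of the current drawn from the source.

Step 1 — Angular frequency: ω = 2π·f = 2π·344 = 2161 rad/s.
Step 2 — Component impedances:
  R1: Z = R = 20 Ω
  R2: Z = R = 2200 Ω
  C: Z = 1/(jωC) = -j/(ω·C) = 0 - j27.38 Ω
Step 3 — Parallel branch: R2 || C = 1/(1/R2 + 1/C) = 0.3406 - j27.37 Ω.
Step 4 — Series with R1: Z_total = R1 + (R2 || C) = 20.34 - j27.37 Ω = 34.1∠-53.4° Ω.
Step 5 — Source phasor: V = 57.2∠123.9° V = -31.9 + j47.48 V.
Step 6 — Ohm's law: I = V / Z_total = (-31.9 + j47.48) / (20.34 - j27.37) = -1.675 + j0.0795 A.
Step 7 — Convert to polar: |I| = 1.677 A, ∠I = 177.3°.

I = 1.677∠177.3° A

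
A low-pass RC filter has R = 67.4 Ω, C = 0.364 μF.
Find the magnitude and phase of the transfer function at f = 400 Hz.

Step 1 — Angular frequency: ω = 2π·400 = 2513 rad/s.
Step 2 — Transfer function: H(jω) = 1/(1 + jωRC).
Step 3 — Denominator: 1 + jωRC = 1 + j·2513·67.4·3.64e-07 = 1 + j0.06166.
Step 4 — H = 0.9962 - j0.06143.
Step 5 — Magnitude: |H| = 0.9981 (-0.0 dB); phase: φ = -3.5°.

|H| = 0.9981 (-0.0 dB), φ = -3.5°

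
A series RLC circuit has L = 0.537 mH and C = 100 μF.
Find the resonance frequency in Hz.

Step 1 — Resonance condition Im(Z)=0 gives ω₀ = 1/√(LC).
Step 2 — ω₀ = 1/√(0.000537·0.0001) = 4315 rad/s.
Step 3 — f₀ = ω₀/(2π) = 686.8 Hz.

f₀ = 686.8 Hz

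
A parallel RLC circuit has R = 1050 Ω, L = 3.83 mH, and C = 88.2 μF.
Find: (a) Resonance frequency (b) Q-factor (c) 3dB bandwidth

Step 1 — Resonance: ω₀ = 1/√(LC) = 1/√(0.00383·8.82e-05) = 1721 rad/s.
Step 2 — f₀ = ω₀/(2π) = 273.8 Hz.
Step 3 — Parallel Q: Q = R/(ω₀L) = 1050/(1721·0.00383) = 159.3.
Step 4 — Bandwidth: Δω = ω₀/Q = 10.8 rad/s; BW = Δω/(2π) = 1.719 Hz.

(a) f₀ = 273.8 Hz  (b) Q = 159.3  (c) BW = 1.719 Hz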